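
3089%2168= 921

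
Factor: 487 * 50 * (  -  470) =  - 11444500 = - 2^2*5^3*47^1 *487^1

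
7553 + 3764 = 11317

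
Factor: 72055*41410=2^1*5^2 * 41^1* 101^1*14411^1  =  2983797550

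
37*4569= 169053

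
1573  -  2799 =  - 1226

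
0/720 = 0 =0.00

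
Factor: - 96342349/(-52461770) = 2^( - 1)*5^( - 1)*17^1*863^(-1) * 6079^( - 1) * 5667197^1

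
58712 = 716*82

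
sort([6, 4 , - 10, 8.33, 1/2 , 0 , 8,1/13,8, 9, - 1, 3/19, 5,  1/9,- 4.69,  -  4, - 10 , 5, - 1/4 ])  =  [ - 10, - 10, - 4.69, - 4,  -  1, - 1/4, 0,  1/13, 1/9,  3/19, 1/2,  4,5, 5,6,  8,8, 8.33, 9 ]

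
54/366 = 9/61 = 0.15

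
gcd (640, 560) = 80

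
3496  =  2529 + 967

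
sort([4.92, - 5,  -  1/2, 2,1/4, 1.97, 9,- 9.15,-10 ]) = [ - 10, - 9.15, -5, - 1/2, 1/4, 1.97, 2,4.92,9] 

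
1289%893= 396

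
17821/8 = 17821/8= 2227.62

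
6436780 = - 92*( - 69965)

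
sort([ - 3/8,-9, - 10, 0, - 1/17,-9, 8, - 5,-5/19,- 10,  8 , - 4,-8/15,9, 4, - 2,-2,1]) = [ - 10, - 10, -9,- 9 , - 5,-4, - 2,  -  2,- 8/15,- 3/8, -5/19,- 1/17, 0, 1, 4, 8, 8,9 ] 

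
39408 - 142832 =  - 103424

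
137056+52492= 189548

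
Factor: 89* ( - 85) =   -  7565 = -  5^1*17^1*89^1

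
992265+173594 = 1165859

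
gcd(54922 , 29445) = 1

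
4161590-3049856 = 1111734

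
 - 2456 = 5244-7700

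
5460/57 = 1820/19 = 95.79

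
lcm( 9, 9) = 9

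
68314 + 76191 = 144505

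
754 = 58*13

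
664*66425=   44106200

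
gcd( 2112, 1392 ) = 48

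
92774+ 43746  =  136520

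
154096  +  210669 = 364765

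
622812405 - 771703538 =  - 148891133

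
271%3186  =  271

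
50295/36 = 1397 + 1/12=1397.08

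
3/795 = 1/265 = 0.00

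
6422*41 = 263302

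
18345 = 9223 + 9122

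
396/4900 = 99/1225 = 0.08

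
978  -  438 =540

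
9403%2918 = 649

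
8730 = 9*970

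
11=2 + 9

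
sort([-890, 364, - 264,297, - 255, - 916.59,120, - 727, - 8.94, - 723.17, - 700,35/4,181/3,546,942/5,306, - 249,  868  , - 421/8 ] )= [ - 916.59, - 890,-727, - 723.17, - 700, - 264, - 255,-249, - 421/8, - 8.94,35/4,181/3,120, 942/5,297 , 306,  364,546,868 ]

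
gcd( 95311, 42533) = 1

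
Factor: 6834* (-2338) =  - 15977892 = - 2^2*3^1*7^1*17^1 * 67^1  *  167^1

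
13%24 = 13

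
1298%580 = 138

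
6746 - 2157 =4589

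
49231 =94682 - 45451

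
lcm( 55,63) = 3465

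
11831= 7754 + 4077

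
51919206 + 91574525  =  143493731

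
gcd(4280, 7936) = 8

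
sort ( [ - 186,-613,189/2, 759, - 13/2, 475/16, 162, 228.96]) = [  -  613, - 186, -13/2, 475/16,189/2,162, 228.96, 759]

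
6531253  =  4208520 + 2322733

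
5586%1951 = 1684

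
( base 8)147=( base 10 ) 103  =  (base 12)87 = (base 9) 124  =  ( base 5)403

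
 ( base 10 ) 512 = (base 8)1000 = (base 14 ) 288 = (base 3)200222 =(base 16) 200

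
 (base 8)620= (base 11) 334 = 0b110010000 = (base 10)400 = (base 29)dn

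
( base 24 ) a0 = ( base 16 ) f0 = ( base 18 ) D6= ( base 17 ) e2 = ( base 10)240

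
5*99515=497575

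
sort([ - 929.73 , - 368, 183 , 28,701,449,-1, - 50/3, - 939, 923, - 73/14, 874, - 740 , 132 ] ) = [ - 939, - 929.73, - 740, - 368, -50/3, - 73/14,-1,28,132, 183, 449, 701 , 874, 923 ]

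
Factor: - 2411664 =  -2^4*3^1*47^1*1069^1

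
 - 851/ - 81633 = 851/81633 = 0.01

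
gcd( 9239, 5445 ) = 1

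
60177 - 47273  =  12904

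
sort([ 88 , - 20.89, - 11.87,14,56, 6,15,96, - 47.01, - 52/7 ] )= [ -47.01,- 20.89,- 11.87,-52/7, 6,14 , 15,56, 88, 96 ]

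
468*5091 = 2382588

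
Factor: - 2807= - 7^1  *401^1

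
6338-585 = 5753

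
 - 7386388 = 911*( - 8108) 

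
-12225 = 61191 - 73416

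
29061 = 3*9687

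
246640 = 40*6166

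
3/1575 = 1/525 = 0.00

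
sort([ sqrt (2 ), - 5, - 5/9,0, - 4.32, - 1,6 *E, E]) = [- 5, - 4.32, - 1, - 5/9,0,  sqrt(2 ), E,6 * E ] 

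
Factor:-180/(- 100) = 3^2*5^ (  -  1)=9/5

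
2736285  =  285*9601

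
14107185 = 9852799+4254386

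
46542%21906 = 2730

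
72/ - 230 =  - 1 + 79/115 = - 0.31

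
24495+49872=74367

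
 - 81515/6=-13586 + 1/6 =- 13585.83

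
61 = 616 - 555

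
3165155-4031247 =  - 866092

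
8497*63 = 535311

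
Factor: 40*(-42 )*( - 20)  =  33600  =  2^6*3^1*5^2*7^1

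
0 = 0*82915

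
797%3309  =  797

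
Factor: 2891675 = 5^2*23^1*47^1*107^1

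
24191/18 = 24191/18 = 1343.94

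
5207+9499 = 14706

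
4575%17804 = 4575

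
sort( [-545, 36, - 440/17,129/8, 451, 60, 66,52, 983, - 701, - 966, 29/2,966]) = [-966, - 701,  -  545, -440/17, 29/2, 129/8, 36, 52,60,66, 451, 966,983]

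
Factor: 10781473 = 10781473^1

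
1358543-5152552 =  - 3794009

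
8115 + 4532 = 12647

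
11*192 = 2112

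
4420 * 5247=23191740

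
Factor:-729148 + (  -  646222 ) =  - 2^1*5^1*137537^1 =-1375370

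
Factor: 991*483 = 3^1*7^1 * 23^1*991^1=   478653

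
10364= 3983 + 6381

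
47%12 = 11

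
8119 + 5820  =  13939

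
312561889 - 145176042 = 167385847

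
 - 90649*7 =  - 634543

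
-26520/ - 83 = 26520/83 = 319.52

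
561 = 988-427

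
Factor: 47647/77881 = 19^( - 1)*29^1*31^1*53^1*4099^ ( - 1)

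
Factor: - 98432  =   - 2^7 * 769^1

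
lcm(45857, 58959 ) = 412713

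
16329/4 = 4082 + 1/4  =  4082.25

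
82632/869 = 95+7/79 = 95.09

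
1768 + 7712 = 9480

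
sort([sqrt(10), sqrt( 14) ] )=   [ sqrt(10 ), sqrt( 14 ) ] 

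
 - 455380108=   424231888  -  879611996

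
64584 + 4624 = 69208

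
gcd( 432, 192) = 48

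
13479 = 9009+4470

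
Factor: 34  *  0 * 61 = 0 = 0^1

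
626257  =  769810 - 143553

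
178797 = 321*557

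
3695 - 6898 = -3203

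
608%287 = 34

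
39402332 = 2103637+37298695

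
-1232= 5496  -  6728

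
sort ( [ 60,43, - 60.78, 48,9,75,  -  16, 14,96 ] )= [ - 60.78, - 16,9, 14 , 43,48,60,75, 96]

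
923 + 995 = 1918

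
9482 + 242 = 9724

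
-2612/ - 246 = 10 + 76/123 = 10.62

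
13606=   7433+6173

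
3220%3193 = 27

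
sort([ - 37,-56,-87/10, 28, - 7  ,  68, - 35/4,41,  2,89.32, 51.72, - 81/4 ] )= [  -  56, - 37,  -  81/4,- 35/4,-87/10,-7,2, 28,  41, 51.72,68, 89.32 ]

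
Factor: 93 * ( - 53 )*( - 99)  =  487971=3^3*11^1*31^1*53^1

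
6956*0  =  0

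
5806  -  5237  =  569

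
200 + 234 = 434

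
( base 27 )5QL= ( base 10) 4368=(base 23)85L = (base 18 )d8c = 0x1110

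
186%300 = 186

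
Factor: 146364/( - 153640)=  -  2^( - 1)*3^1*5^( - 1 )*23^( - 1)*167^( - 1)*12197^1 = - 36591/38410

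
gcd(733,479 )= 1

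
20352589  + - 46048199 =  - 25695610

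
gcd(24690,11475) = 15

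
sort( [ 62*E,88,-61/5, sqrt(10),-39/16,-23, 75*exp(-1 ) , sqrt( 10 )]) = [  -  23, - 61/5,-39/16,  sqrt( 10),sqrt(10), 75*exp(-1 ), 88  ,  62*E] 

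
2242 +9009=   11251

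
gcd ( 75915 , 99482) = 1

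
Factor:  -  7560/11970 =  - 2^2 * 3^1 * 19^(  -  1) = - 12/19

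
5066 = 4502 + 564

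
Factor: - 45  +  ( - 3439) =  - 3484=-2^2*13^1*67^1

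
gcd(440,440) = 440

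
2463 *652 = 1605876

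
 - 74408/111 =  - 74408/111  =  -670.34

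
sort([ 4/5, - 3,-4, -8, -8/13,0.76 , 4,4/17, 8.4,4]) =[-8,-4,-3, - 8/13, 4/17, 0.76, 4/5, 4,4 , 8.4] 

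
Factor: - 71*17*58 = -70006 = - 2^1*17^1*29^1*71^1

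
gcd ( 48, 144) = 48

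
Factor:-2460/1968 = -2^( - 2 )*5^1 = - 5/4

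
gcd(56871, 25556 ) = 1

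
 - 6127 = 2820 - 8947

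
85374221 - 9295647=76078574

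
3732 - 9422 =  - 5690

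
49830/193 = 49830/193 = 258.19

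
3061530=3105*986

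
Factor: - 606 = - 2^1*3^1 * 101^1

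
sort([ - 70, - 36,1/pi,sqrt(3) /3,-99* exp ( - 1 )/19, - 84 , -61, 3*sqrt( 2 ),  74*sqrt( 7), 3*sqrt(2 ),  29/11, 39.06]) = [-84, - 70,  -  61,-36 , - 99 * exp( -1)/19, 1/pi, sqrt( 3) /3, 29/11, 3*sqrt(2), 3  *  sqrt( 2), 39.06,  74*sqrt( 7 )]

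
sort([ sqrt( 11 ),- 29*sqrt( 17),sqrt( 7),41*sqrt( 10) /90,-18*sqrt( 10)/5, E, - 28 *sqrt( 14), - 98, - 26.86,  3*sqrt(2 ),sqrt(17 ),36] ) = [-29*sqrt( 17),-28*sqrt( 14), - 98  ,-26.86, - 18*sqrt(10) /5, 41*sqrt(10)/90,sqrt( 7 ),E, sqrt(11),sqrt(17),3*sqrt( 2 ),  36] 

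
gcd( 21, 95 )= 1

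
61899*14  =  866586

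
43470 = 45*966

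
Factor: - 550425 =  - 3^1*5^2*41^1*179^1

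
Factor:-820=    - 2^2 * 5^1*41^1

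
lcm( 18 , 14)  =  126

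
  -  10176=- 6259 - 3917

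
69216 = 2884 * 24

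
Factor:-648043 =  - 11^1*58913^1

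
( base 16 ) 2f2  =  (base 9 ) 1027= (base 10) 754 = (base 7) 2125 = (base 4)23302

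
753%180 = 33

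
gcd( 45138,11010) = 6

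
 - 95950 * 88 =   -  8443600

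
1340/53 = 25 + 15/53 = 25.28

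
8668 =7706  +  962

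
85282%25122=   9916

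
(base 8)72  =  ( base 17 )37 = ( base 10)58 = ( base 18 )34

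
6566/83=79 + 9/83=79.11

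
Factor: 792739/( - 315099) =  - 3^(-2)*157^( - 1 )*223^( - 1 )* 311^1*2549^1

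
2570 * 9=23130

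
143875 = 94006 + 49869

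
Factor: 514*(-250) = -2^2*5^3*257^1 = - 128500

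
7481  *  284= 2124604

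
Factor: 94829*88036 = 8348365844 = 2^2*7^1*13^1*19^1*23^1 * 31^1*1693^1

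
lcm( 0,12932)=0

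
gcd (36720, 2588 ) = 4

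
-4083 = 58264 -62347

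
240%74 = 18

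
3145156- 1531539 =1613617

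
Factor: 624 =2^4*3^1*13^1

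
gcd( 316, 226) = 2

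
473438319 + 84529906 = 557968225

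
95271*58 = 5525718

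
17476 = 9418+8058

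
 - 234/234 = - 1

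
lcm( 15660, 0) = 0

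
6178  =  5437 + 741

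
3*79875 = 239625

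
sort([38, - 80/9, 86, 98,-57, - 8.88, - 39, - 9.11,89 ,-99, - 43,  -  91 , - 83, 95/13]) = [- 99,  -  91 ,-83,-57, - 43, - 39,-9.11, - 80/9,-8.88, 95/13, 38, 86, 89, 98] 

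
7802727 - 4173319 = 3629408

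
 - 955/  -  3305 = 191/661  =  0.29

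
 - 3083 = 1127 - 4210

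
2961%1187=587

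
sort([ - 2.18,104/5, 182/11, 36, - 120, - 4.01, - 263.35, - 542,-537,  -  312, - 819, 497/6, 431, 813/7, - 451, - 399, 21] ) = [ - 819,- 542, - 537, - 451, - 399,  -  312, - 263.35, - 120 ,-4.01, - 2.18,182/11, 104/5, 21,36,497/6,813/7, 431]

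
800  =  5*160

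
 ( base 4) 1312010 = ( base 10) 7556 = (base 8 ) 16604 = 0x1d84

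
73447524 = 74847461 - 1399937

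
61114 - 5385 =55729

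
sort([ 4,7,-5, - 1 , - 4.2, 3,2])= [ - 5, - 4.2, - 1 , 2 , 3,  4 , 7] 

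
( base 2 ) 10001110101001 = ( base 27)ce3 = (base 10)9129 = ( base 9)13463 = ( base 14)3481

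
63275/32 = 1977 + 11/32  =  1977.34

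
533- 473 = 60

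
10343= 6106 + 4237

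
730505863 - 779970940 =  - 49465077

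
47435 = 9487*5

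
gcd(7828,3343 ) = 1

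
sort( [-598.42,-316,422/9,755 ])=[ - 598.42,-316,422/9  ,  755]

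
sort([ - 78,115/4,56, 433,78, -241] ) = [  -  241, - 78, 115/4,56, 78,433]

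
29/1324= 29/1324 = 0.02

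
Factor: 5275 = 5^2*211^1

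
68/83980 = 1/1235 =0.00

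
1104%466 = 172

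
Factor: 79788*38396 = 2^4 * 3^1 * 29^1*61^1*109^1*331^1 = 3063540048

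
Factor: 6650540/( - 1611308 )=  - 5^1 * 13^1*331^(-1 )*1217^( - 1)*25579^1  =  - 1662635/402827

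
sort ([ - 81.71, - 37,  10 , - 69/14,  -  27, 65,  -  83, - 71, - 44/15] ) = [ - 83,-81.71, - 71, - 37, - 27, - 69/14, - 44/15,10,65]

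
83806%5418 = 2536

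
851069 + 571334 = 1422403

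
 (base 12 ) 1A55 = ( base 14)126d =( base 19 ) 8i3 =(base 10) 3233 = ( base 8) 6241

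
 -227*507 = - 115089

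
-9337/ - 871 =9337/871  =  10.72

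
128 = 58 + 70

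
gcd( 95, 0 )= 95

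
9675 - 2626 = 7049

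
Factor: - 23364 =-2^2 * 3^2*11^1 * 59^1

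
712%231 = 19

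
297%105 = 87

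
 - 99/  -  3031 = 99/3031 = 0.03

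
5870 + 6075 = 11945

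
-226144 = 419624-645768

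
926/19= 926/19= 48.74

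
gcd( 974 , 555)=1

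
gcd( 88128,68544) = 9792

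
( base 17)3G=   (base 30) 27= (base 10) 67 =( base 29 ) 29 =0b1000011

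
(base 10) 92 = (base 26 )3e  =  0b1011100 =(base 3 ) 10102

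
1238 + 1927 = 3165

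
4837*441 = 2133117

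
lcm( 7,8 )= 56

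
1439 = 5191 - 3752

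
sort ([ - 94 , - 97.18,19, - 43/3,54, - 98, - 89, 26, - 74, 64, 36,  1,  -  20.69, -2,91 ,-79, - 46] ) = [ - 98, - 97.18, - 94  , - 89, - 79, - 74,- 46,-20.69,-43/3, - 2,1,19,26,36,54,64,  91 ]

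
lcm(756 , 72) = 1512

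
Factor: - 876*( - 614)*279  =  150064056 = 2^3*3^3*31^1*73^1*307^1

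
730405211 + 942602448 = 1673007659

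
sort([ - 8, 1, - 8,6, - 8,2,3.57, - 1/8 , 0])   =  [ - 8,  -  8, - 8 , - 1/8,0, 1, 2, 3.57, 6 ]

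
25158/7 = 3594 = 3594.00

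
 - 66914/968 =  - 70 + 423/484 = - 69.13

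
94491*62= 5858442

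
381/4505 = 381/4505 = 0.08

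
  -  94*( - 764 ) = 71816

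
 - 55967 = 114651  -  170618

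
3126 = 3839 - 713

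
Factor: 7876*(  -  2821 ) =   -  2^2*7^1 * 11^1 * 13^1*31^1*179^1 = -22218196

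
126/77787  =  14/8643 = 0.00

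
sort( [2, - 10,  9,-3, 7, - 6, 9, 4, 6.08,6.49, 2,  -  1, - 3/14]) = [ - 10, -6,-3, - 1 , - 3/14,  2,2, 4,6.08,6.49,7, 9,9 ]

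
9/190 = 9/190 = 0.05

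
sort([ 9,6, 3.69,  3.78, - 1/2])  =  [ -1/2 , 3.69, 3.78,6,9 ] 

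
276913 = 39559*7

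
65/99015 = 13/19803 = 0.00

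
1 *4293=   4293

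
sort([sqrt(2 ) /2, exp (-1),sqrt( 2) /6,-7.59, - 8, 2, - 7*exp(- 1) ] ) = [  -  8,-7.59,- 7*exp( - 1), sqrt( 2)/6,  exp(-1), sqrt( 2)/2, 2 ]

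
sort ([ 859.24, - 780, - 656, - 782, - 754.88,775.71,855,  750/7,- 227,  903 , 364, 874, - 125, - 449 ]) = [ - 782, - 780,-754.88,  -  656,-449 , - 227,-125 , 750/7,364, 775.71,855, 859.24,  874,903]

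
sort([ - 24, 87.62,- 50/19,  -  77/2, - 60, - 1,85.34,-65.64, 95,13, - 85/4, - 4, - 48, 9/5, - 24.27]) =[-65.64, - 60, -48, - 77/2, - 24.27,-24, - 85/4,- 4, - 50/19,-1, 9/5, 13, 85.34, 87.62,  95]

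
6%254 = 6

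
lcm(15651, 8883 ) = 328671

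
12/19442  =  6/9721 = 0.00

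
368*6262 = 2304416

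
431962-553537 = - 121575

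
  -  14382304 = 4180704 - 18563008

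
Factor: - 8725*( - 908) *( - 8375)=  - 66349262500=- 2^2*5^5*67^1 *227^1*349^1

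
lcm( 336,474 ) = 26544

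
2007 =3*669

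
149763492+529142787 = 678906279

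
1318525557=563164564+755360993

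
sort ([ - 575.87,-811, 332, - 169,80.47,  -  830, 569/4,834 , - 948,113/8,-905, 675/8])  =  [-948,-905, - 830, - 811,  -  575.87, - 169,113/8,  80.47,  675/8,569/4, 332,834 ]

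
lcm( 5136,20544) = 20544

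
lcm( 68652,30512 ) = 274608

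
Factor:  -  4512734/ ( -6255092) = 2256367/3127546 = 2^(  -  1 )*1563773^(-1)*2256367^1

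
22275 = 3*7425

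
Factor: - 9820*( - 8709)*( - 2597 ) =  - 2^2 * 3^1*5^1*7^2*53^1*491^1 * 2903^1= - 222101620860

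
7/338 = 7/338 = 0.02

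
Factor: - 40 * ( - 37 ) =2^3*5^1*  37^1 = 1480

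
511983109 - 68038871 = 443944238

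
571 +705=1276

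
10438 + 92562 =103000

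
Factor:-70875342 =  -  2^1*3^2*47^1*83777^1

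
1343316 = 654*2054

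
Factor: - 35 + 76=41 = 41^1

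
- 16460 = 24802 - 41262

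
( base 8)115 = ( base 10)77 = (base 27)2N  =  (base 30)2H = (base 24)35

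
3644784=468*7788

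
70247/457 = 153  +  326/457 = 153.71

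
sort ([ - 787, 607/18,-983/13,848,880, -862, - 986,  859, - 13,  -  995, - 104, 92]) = [  -  995,-986, - 862, - 787 ,-104,-983/13 ,-13, 607/18, 92, 848, 859, 880] 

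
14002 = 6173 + 7829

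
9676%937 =306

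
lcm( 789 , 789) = 789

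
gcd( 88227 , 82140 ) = 3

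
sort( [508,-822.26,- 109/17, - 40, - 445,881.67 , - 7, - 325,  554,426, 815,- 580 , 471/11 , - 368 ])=[-822.26, - 580, - 445, - 368, - 325, - 40,- 7, - 109/17,471/11, 426, 508,554 , 815,881.67]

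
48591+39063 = 87654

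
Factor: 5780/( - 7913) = - 2^2*5^1 * 17^2*41^(-1)*193^( - 1)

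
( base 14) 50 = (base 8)106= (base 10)70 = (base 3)2121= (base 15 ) 4A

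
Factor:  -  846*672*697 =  - 396252864  =  - 2^6 *3^3*7^1 * 17^1*41^1*47^1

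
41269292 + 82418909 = 123688201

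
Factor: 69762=2^1* 3^1*7^1*11^1*151^1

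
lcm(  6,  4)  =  12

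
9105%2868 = 501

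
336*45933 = 15433488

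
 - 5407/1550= -4 + 793/1550 = -3.49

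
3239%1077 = 8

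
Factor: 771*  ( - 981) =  - 3^3*109^1*257^1 = - 756351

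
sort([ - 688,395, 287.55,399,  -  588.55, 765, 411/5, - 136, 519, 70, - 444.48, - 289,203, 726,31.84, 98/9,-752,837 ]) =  [ - 752, - 688, - 588.55, - 444.48, - 289, - 136, 98/9,31.84, 70, 411/5,  203, 287.55,395, 399, 519, 726 , 765, 837]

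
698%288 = 122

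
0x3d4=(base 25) 1E5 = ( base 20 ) 290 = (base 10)980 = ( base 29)14n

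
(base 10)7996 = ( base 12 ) 4764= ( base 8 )17474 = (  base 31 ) 89t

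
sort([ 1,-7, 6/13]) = [ - 7, 6/13, 1 ]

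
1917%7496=1917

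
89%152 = 89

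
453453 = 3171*143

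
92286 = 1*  92286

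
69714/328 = 212 + 89/164= 212.54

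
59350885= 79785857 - 20434972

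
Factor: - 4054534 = -2^1*11^1*17^1*37^1*293^1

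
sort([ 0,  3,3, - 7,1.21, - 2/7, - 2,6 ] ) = [ - 7, - 2,-2/7, 0 , 1.21,3, 3,6]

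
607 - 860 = -253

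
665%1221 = 665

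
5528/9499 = 5528/9499 = 0.58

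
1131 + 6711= 7842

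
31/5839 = 31/5839 = 0.01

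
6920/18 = 384 + 4/9=384.44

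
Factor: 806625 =3^3*5^3*239^1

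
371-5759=  -  5388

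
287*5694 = 1634178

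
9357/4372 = 2 + 613/4372= 2.14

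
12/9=4/3= 1.33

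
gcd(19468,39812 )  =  4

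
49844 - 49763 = 81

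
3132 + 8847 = 11979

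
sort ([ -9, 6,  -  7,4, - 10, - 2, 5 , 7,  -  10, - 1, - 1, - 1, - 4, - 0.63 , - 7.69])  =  [ - 10, - 10,  -  9, - 7.69,-7, - 4, - 2,  -  1, - 1, - 1, - 0.63, 4, 5, 6,7] 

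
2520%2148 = 372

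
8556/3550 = 2+728/1775 =2.41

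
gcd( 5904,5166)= 738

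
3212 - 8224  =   - 5012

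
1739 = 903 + 836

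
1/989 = 1/989=0.00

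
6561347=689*9523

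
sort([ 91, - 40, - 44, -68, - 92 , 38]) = [ - 92, -68, - 44, -40,38,91 ] 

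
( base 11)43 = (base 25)1M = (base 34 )1D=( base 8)57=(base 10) 47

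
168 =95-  - 73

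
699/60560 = 699/60560  =  0.01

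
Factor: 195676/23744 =923/112 = 2^( - 4)*7^( - 1 ) * 13^1 * 71^1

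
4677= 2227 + 2450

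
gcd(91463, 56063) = 1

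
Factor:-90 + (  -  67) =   -  157= - 157^1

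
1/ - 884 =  - 1/884 = - 0.00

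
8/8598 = 4/4299 = 0.00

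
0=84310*0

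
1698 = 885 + 813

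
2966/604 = 1483/302 = 4.91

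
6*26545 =159270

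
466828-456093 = 10735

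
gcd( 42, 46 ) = 2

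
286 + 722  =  1008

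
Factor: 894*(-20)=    - 2^3*3^1*5^1*149^1 = - 17880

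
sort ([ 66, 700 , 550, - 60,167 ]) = [-60,66,167,550,700] 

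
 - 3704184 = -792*4677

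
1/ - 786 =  - 1/786 = - 0.00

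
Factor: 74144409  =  3^1* 24714803^1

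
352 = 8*44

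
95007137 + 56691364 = 151698501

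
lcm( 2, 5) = 10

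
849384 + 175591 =1024975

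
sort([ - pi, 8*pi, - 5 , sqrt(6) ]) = [ - 5, - pi, sqrt ( 6),  8*pi ]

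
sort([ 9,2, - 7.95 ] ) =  [  -  7.95, 2,9 ] 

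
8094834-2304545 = 5790289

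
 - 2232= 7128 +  - 9360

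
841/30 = 841/30 = 28.03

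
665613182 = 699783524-34170342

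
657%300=57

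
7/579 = 7/579 = 0.01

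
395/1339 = 395/1339 = 0.29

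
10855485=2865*3789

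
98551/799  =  98551/799= 123.34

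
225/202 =1 + 23/202= 1.11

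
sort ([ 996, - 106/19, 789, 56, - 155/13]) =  [ - 155/13,- 106/19,56, 789,996]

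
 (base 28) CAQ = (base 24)GKI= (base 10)9714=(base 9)14283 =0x25F2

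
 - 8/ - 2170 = 4/1085 = 0.00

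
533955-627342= -93387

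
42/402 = 7/67 = 0.10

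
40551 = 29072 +11479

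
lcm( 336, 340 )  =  28560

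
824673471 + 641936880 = 1466610351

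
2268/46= 1134/23 = 49.30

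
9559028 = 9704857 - 145829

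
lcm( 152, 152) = 152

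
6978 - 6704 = 274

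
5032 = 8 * 629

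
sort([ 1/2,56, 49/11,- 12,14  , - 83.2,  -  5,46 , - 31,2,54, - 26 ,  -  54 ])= [ - 83.2, - 54,- 31, - 26,- 12, - 5,1/2,2,  49/11,14,46,54,56 ]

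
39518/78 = 506 + 25/39=506.64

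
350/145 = 70/29 = 2.41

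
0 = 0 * 754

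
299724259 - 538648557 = -238924298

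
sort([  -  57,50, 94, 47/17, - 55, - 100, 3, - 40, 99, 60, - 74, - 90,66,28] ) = [ - 100, - 90, - 74 , - 57,-55, - 40, 47/17, 3, 28,50,60,66, 94,99]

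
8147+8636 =16783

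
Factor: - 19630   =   - 2^1*5^1 * 13^1*151^1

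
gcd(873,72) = 9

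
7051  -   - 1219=8270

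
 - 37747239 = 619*(-60981 )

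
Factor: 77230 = 2^1*5^1*7723^1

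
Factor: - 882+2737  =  5^1*7^1*53^1=1855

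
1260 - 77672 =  - 76412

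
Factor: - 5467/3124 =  - 2^( - 2 )*7^1 = - 7/4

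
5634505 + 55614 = 5690119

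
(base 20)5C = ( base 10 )112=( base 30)3M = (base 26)48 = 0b1110000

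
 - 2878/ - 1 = 2878+ 0/1 = 2878.00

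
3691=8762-5071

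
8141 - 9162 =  -1021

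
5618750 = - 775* ( -7250)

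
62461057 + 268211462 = 330672519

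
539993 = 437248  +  102745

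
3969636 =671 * 5916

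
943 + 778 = 1721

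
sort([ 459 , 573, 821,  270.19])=[270.19, 459 , 573, 821]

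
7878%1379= 983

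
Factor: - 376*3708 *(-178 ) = 248169024 = 2^6*3^2*47^1*89^1*103^1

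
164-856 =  - 692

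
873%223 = 204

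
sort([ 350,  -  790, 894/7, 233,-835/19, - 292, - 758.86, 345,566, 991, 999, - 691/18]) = [ - 790, - 758.86, - 292, - 835/19, - 691/18 , 894/7, 233, 345,  350,566, 991, 999]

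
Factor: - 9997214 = -2^1*2203^1*2269^1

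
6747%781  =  499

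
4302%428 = 22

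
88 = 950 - 862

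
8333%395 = 38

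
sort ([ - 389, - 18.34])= [-389,  -  18.34]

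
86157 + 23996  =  110153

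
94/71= 94/71=1.32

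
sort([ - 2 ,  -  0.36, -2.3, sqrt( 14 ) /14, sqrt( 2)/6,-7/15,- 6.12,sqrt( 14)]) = [ - 6.12,-2.3, - 2 , - 7/15, -0.36, sqrt( 2)/6,sqrt( 14)/14,sqrt( 14 )]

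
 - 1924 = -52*37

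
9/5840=9/5840= 0.00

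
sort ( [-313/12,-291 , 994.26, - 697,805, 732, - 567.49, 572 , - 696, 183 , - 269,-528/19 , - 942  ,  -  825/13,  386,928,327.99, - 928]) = [-942 ,-928, - 697,  -  696,-567.49,-291,-269,-825/13, - 528/19, - 313/12 , 183,327.99, 386,  572 , 732, 805, 928,994.26] 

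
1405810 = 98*14345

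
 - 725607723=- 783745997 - -58138274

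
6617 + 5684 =12301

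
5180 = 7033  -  1853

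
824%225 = 149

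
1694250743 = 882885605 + 811365138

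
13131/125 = 13131/125 = 105.05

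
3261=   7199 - 3938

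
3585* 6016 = 21567360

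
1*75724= 75724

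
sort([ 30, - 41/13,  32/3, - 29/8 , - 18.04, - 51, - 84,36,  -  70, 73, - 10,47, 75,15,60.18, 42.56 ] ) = [ - 84, - 70,  -  51, - 18.04, - 10, - 29/8, - 41/13, 32/3, 15 , 30, 36 , 42.56, 47,60.18, 73,75 ]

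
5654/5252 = 2827/2626 = 1.08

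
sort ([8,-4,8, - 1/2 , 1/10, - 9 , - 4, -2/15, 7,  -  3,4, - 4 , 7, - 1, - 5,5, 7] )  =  [  -  9,-5, - 4, - 4,-4, - 3, - 1,  -  1/2, - 2/15,1/10,4,5,7,7, 7 , 8, 8]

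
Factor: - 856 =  - 2^3*107^1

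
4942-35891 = -30949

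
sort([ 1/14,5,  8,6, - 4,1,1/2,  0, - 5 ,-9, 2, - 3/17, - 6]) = [ - 9 , - 6 , - 5, - 4, - 3/17,0,1/14,1/2,  1, 2,5, 6,8]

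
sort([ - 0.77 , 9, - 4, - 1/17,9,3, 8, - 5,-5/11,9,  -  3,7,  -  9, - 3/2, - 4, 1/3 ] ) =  [ - 9, - 5, - 4, - 4, - 3, - 3/2 , - 0.77, - 5/11, - 1/17, 1/3,  3,  7,8, 9, 9, 9] 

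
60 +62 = 122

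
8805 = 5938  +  2867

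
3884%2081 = 1803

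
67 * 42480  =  2846160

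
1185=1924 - 739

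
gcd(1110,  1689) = 3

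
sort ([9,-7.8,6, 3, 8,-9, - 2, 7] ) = [ - 9, - 7.8 , -2, 3, 6,  7, 8,9]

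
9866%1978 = 1954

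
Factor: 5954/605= 2^1*5^( - 1) * 11^(-2)*13^1*229^1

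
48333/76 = 48333/76 = 635.96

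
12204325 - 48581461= -36377136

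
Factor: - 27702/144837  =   - 162/847  =  - 2^1*3^4 * 7^(  -  1) * 11^( - 2 )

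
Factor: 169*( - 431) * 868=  - 63224252 = - 2^2*7^1*13^2*31^1*431^1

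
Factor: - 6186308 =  - 2^2 * 811^1*1907^1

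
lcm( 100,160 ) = 800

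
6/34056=1/5676= 0.00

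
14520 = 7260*2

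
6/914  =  3/457 = 0.01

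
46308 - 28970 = 17338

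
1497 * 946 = 1416162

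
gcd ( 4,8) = 4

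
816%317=182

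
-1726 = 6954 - 8680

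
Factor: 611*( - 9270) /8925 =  - 2^1 *3^1*5^(  -  1) * 7^( - 1) * 13^1*17^(  -  1 )*47^1*103^1 = - 377598/595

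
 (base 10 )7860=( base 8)17264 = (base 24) DFC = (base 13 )3768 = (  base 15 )24E0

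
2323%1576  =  747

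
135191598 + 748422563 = 883614161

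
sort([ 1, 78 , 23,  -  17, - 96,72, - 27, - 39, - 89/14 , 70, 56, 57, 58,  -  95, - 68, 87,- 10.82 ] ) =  [ - 96, - 95, - 68 , - 39, - 27, - 17,  -  10.82,-89/14, 1 , 23, 56, 57,58, 70, 72,78, 87] 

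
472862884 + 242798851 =715661735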